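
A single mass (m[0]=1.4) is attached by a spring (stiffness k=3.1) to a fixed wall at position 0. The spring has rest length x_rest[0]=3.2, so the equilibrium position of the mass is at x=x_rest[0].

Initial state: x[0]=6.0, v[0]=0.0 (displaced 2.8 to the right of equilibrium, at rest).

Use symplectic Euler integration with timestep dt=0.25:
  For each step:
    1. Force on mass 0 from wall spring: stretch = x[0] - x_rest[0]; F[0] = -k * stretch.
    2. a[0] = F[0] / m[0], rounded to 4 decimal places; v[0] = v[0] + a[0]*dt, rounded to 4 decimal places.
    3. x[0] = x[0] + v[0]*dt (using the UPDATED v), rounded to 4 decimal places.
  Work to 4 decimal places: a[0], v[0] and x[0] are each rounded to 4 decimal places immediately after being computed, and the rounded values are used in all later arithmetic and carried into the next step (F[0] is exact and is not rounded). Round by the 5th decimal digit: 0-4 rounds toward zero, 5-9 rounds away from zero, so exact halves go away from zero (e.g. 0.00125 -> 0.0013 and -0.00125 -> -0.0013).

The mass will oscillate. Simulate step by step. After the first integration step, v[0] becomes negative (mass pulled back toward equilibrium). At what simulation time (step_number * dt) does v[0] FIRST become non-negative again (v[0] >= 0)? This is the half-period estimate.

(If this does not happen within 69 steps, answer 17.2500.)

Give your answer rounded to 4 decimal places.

Step 0: x=[6.0000] v=[0.0000]
Step 1: x=[5.6125] v=[-1.5500]
Step 2: x=[4.8911] v=[-2.8855]
Step 3: x=[3.9357] v=[-3.8217]
Step 4: x=[2.8785] v=[-4.2290]
Step 5: x=[1.8658] v=[-4.0510]
Step 6: x=[1.0377] v=[-3.3124]
Step 7: x=[0.5089] v=[-2.1154]
Step 8: x=[0.3525] v=[-0.6257]
Step 9: x=[0.5902] v=[0.9506]
First v>=0 after going negative at step 9, time=2.2500

Answer: 2.2500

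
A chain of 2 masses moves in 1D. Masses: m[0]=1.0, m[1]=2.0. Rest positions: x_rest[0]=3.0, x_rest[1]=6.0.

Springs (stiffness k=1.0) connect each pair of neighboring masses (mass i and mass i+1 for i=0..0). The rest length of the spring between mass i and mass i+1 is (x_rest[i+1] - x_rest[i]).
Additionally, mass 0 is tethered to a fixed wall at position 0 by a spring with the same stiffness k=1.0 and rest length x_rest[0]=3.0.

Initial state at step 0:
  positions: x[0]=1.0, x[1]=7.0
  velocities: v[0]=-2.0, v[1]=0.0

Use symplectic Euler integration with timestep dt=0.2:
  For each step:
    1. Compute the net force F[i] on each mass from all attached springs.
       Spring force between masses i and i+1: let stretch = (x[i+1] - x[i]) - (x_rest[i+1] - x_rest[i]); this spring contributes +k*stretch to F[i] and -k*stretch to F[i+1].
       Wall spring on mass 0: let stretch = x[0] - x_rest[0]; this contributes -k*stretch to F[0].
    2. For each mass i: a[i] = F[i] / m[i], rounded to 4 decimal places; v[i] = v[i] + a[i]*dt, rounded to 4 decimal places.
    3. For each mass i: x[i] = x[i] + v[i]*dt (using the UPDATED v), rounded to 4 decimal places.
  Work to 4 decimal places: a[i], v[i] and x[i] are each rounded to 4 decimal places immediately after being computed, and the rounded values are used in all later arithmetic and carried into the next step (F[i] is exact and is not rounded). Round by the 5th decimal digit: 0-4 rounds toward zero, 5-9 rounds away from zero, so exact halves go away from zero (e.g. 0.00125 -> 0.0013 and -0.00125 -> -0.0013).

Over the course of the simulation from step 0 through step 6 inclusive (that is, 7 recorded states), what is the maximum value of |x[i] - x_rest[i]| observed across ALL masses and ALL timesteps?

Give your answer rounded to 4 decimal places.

Answer: 2.2000

Derivation:
Step 0: x=[1.0000 7.0000] v=[-2.0000 0.0000]
Step 1: x=[0.8000 6.9400] v=[-1.0000 -0.3000]
Step 2: x=[0.8136 6.8172] v=[0.0680 -0.6140]
Step 3: x=[1.0348 6.6343] v=[1.1060 -0.9144]
Step 4: x=[1.4386 6.3994] v=[2.0189 -1.1744]
Step 5: x=[1.9833 6.1253] v=[2.7233 -1.3705]
Step 6: x=[2.6143 5.8284] v=[3.1550 -1.4847]
Max displacement = 2.2000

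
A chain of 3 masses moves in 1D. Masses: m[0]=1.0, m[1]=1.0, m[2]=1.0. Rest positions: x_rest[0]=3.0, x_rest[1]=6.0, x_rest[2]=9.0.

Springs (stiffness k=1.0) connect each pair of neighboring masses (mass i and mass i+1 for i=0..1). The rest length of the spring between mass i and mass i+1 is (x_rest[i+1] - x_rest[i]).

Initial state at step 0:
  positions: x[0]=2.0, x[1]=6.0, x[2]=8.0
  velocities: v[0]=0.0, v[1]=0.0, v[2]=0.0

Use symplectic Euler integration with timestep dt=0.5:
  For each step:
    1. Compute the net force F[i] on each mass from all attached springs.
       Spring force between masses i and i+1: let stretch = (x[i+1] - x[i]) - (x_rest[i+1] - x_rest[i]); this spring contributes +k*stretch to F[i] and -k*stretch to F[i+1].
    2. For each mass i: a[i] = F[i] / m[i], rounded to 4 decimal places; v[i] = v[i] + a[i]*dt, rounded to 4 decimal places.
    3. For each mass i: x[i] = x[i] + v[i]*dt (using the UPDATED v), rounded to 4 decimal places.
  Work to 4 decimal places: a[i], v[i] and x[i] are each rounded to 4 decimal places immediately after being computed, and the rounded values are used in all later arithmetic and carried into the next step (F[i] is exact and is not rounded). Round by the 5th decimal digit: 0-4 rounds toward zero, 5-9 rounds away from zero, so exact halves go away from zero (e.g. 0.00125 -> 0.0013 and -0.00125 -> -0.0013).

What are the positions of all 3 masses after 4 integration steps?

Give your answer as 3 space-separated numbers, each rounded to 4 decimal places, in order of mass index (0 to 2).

Step 0: x=[2.0000 6.0000 8.0000] v=[0.0000 0.0000 0.0000]
Step 1: x=[2.2500 5.5000 8.2500] v=[0.5000 -1.0000 0.5000]
Step 2: x=[2.5625 4.8750 8.5625] v=[0.6250 -1.2500 0.6250]
Step 3: x=[2.7032 4.5938 8.7032] v=[0.2813 -0.5625 0.2813]
Step 4: x=[2.5665 4.8673 8.5665] v=[-0.2734 0.5469 -0.2734]

Answer: 2.5665 4.8673 8.5665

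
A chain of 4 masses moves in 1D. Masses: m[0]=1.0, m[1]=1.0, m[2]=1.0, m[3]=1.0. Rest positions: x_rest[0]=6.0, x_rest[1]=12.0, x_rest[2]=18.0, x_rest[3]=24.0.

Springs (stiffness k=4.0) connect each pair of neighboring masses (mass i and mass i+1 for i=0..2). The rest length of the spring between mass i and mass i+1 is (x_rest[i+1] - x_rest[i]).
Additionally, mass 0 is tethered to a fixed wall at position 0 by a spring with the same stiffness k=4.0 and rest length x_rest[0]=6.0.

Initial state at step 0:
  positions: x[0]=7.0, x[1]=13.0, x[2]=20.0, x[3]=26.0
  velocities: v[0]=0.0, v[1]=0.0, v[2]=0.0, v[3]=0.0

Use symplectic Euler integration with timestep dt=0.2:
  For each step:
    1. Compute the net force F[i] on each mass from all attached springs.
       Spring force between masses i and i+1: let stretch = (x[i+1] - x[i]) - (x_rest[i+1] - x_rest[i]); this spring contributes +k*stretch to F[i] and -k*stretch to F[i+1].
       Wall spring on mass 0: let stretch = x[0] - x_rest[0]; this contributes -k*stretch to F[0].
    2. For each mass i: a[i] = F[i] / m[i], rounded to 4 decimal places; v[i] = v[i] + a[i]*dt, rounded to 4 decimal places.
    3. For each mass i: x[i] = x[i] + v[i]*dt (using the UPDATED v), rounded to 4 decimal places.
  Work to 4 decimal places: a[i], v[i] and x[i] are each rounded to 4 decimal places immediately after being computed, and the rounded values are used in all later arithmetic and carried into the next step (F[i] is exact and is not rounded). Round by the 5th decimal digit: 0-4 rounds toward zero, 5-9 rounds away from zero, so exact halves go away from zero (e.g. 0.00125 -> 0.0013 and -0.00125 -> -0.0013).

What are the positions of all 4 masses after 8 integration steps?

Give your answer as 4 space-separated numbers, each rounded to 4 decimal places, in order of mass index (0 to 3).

Answer: 6.5304 12.1702 18.9250 24.7005

Derivation:
Step 0: x=[7.0000 13.0000 20.0000 26.0000] v=[0.0000 0.0000 0.0000 0.0000]
Step 1: x=[6.8400 13.1600 19.8400 26.0000] v=[-0.8000 0.8000 -0.8000 0.0000]
Step 2: x=[6.5968 13.3776 19.5968 25.9744] v=[-1.2160 1.0880 -1.2160 -0.1280]
Step 3: x=[6.3830 13.5053 19.3789 25.8884] v=[-1.0688 0.6387 -1.0893 -0.4301]
Step 4: x=[6.2875 13.4332 19.2628 25.7209] v=[-0.4774 -0.3603 -0.5806 -0.8377]
Step 5: x=[6.3293 13.1506 19.2472 25.4801] v=[0.2092 -1.4132 -0.0778 -1.2042]
Step 6: x=[6.4499 12.7520 19.2534 25.2020] v=[0.6028 -1.9930 0.0312 -1.3905]
Step 7: x=[6.5468 12.3853 19.1712 24.9321] v=[0.4846 -1.8336 -0.4110 -1.3494]
Step 8: x=[6.5304 12.1702 18.9250 24.7005] v=[-0.0820 -1.0757 -1.2310 -1.1581]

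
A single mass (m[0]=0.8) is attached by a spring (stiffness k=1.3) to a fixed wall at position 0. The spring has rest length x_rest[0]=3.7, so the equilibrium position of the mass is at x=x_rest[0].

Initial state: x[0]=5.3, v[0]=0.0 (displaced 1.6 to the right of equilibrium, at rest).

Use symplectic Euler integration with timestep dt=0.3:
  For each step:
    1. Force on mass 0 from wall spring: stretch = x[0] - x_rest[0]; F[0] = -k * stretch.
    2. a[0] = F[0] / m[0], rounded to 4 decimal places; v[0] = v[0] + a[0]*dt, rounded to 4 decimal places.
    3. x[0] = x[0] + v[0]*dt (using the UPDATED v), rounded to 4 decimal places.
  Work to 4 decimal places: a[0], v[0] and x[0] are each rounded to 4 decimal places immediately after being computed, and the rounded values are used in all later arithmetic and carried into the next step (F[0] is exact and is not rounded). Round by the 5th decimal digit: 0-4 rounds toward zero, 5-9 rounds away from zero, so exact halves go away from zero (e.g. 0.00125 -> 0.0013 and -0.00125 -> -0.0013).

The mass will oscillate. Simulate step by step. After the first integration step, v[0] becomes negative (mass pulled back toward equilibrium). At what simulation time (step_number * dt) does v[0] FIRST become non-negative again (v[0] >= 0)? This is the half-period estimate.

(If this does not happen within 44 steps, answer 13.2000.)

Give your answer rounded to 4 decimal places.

Step 0: x=[5.3000] v=[0.0000]
Step 1: x=[5.0660] v=[-0.7800]
Step 2: x=[4.6322] v=[-1.4459]
Step 3: x=[4.0621] v=[-1.9003]
Step 4: x=[3.4391] v=[-2.0768]
Step 5: x=[2.8542] v=[-1.9496]
Step 6: x=[2.3930] v=[-1.5373]
Step 7: x=[2.1230] v=[-0.9001]
Step 8: x=[2.0836] v=[-0.1313]
Step 9: x=[2.2806] v=[0.6567]
First v>=0 after going negative at step 9, time=2.7000

Answer: 2.7000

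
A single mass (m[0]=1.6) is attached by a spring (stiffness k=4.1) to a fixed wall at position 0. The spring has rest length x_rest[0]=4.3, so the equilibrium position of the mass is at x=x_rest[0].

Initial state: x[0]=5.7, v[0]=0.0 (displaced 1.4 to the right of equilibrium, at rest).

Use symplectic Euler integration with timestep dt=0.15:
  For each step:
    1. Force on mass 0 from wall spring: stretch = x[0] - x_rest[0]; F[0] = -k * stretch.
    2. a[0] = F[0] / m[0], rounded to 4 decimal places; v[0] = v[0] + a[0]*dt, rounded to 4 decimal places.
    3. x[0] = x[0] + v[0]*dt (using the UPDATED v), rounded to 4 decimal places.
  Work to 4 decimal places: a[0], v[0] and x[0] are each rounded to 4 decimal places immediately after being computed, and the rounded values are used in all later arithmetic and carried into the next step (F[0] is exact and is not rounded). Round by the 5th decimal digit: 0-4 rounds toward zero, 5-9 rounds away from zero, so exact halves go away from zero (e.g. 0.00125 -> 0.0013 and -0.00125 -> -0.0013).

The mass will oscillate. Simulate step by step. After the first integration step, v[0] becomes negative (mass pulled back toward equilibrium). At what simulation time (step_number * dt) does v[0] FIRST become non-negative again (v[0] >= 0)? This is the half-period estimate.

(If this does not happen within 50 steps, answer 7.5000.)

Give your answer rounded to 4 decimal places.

Answer: 2.1000

Derivation:
Step 0: x=[5.7000] v=[0.0000]
Step 1: x=[5.6193] v=[-0.5381]
Step 2: x=[5.4625] v=[-1.0452]
Step 3: x=[5.2387] v=[-1.4920]
Step 4: x=[4.9608] v=[-1.8528]
Step 5: x=[4.6448] v=[-2.1068]
Step 6: x=[4.3089] v=[-2.2393]
Step 7: x=[3.9725] v=[-2.2427]
Step 8: x=[3.6550] v=[-2.1168]
Step 9: x=[3.3747] v=[-1.8689]
Step 10: x=[3.1477] v=[-1.5132]
Step 11: x=[2.9872] v=[-1.0703]
Step 12: x=[2.9023] v=[-0.5657]
Step 13: x=[2.8980] v=[-0.0285]
Step 14: x=[2.9746] v=[0.5104]
First v>=0 after going negative at step 14, time=2.1000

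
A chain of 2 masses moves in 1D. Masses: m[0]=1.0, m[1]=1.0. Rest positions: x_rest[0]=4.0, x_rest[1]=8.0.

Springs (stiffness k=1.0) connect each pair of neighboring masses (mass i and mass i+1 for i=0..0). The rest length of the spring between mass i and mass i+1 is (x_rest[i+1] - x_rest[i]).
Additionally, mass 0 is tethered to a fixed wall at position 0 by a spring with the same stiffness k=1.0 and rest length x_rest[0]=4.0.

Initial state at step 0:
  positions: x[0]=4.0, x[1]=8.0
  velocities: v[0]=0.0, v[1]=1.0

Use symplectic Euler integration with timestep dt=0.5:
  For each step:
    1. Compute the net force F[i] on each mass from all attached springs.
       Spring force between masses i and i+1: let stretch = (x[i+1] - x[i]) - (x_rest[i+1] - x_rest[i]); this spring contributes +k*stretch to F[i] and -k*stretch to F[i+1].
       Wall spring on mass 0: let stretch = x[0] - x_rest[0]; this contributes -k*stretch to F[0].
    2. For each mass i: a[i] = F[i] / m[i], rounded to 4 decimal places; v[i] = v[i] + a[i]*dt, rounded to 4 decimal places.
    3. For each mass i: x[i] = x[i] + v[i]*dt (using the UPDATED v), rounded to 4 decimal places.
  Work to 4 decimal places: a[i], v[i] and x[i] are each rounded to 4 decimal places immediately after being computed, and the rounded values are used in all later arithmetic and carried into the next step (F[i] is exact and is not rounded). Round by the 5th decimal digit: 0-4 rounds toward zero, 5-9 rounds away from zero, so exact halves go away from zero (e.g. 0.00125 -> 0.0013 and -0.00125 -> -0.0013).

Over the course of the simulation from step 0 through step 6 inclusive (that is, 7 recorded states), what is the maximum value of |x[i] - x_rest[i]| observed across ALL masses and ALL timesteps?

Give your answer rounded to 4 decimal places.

Answer: 1.0860

Derivation:
Step 0: x=[4.0000 8.0000] v=[0.0000 1.0000]
Step 1: x=[4.0000 8.5000] v=[0.0000 1.0000]
Step 2: x=[4.1250 8.8750] v=[0.2500 0.7500]
Step 3: x=[4.4063 9.0625] v=[0.5625 0.3750]
Step 4: x=[4.7501 9.0860] v=[0.6875 0.0469]
Step 5: x=[4.9903 9.0255] v=[0.4804 -0.1211]
Step 6: x=[4.9918 8.9562] v=[0.0029 -0.1387]
Max displacement = 1.0860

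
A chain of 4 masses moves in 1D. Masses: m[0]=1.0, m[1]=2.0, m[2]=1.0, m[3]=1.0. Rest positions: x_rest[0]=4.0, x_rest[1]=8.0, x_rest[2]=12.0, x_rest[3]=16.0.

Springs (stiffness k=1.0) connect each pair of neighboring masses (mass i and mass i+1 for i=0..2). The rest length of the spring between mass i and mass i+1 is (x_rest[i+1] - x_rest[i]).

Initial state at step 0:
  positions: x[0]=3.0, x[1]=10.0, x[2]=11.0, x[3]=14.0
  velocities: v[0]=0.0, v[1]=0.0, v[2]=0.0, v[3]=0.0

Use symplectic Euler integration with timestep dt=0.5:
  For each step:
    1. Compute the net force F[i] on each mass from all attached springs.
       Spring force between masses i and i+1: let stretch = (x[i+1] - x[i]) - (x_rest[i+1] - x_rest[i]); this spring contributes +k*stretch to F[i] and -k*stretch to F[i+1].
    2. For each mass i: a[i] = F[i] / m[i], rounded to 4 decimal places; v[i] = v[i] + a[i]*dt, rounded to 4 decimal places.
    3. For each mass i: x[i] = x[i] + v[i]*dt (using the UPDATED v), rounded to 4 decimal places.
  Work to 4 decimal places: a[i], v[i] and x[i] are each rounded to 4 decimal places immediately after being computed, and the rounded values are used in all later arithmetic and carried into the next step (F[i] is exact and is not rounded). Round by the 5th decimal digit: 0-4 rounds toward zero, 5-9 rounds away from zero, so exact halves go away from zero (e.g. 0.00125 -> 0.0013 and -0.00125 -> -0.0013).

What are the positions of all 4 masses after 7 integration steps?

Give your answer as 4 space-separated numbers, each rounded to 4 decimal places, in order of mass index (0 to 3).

Answer: 2.5025 7.9380 11.7704 17.8521

Derivation:
Step 0: x=[3.0000 10.0000 11.0000 14.0000] v=[0.0000 0.0000 0.0000 0.0000]
Step 1: x=[3.7500 9.2500 11.5000 14.2500] v=[1.5000 -1.5000 1.0000 0.5000]
Step 2: x=[4.8750 8.0938 12.1250 14.8125] v=[2.2500 -2.3125 1.2500 1.1250]
Step 3: x=[5.8047 7.0391 12.4141 15.7032] v=[1.8594 -2.1094 0.5782 1.7813]
Step 4: x=[6.0430 6.5020 12.1817 16.7716] v=[0.4766 -1.0743 -0.4648 2.1368]
Step 5: x=[5.3961 6.6175 11.6769 17.6926] v=[-1.2939 0.2309 -1.0097 1.8419]
Step 6: x=[4.0545 7.2127 11.4111 18.1097] v=[-2.6832 1.1904 -0.5316 0.8341]
Step 7: x=[2.5025 7.9380 11.7704 17.8521] v=[-3.1041 1.4505 0.7185 -0.5152]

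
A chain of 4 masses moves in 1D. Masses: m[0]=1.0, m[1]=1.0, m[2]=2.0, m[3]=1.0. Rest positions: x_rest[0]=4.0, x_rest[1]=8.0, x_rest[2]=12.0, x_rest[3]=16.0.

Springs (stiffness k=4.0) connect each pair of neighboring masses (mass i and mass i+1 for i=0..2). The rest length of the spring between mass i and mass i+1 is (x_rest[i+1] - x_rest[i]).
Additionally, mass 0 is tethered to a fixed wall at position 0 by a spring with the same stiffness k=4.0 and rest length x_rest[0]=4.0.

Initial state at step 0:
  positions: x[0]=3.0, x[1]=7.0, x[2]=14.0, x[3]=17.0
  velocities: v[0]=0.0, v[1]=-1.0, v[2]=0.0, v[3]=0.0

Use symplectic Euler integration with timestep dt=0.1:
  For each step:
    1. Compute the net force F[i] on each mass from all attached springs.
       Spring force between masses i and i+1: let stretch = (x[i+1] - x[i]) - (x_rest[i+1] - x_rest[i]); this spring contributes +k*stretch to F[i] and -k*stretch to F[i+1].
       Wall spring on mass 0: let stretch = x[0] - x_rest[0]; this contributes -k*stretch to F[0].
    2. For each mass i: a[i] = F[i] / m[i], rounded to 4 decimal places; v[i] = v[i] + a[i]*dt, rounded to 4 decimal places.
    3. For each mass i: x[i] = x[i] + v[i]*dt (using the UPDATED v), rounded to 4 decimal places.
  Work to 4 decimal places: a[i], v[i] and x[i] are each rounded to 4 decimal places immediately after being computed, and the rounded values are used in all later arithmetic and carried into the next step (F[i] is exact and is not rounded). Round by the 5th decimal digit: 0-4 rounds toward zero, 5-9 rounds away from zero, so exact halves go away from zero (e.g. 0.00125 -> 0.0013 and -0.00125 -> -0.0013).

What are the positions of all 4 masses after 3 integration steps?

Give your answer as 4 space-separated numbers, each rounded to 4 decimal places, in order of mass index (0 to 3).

Answer: 3.2321 7.3963 13.5437 17.2164

Derivation:
Step 0: x=[3.0000 7.0000 14.0000 17.0000] v=[0.0000 -1.0000 0.0000 0.0000]
Step 1: x=[3.0400 7.0200 13.9200 17.0400] v=[0.4000 0.2000 -0.8000 0.4000]
Step 2: x=[3.1176 7.1568 13.7644 17.1152] v=[0.7760 1.3680 -1.5560 0.7520]
Step 3: x=[3.2321 7.3963 13.5437 17.2164] v=[1.1446 2.3954 -2.2074 1.0117]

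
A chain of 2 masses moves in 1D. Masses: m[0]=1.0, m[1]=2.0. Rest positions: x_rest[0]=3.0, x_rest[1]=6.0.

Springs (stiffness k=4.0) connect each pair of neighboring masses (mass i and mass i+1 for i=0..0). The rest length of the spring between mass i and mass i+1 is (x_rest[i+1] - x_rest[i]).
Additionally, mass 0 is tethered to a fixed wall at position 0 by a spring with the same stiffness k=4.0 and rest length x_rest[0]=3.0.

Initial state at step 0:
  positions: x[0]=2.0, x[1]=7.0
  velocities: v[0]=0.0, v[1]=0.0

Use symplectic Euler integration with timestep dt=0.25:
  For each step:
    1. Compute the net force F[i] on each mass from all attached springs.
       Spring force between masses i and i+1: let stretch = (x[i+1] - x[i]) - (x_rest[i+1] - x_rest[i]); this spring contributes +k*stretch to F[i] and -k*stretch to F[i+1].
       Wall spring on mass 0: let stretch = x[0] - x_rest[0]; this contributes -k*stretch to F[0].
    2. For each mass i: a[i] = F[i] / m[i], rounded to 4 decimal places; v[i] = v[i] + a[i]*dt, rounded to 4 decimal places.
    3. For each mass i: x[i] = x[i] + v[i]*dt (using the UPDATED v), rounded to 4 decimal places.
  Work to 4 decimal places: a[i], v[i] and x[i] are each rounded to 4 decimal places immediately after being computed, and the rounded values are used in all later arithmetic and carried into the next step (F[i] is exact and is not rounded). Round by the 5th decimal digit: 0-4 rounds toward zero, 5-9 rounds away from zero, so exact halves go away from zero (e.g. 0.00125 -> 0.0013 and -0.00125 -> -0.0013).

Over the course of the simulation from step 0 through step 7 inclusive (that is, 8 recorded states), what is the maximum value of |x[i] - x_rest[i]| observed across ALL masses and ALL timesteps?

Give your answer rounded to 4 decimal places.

Answer: 1.5625

Derivation:
Step 0: x=[2.0000 7.0000] v=[0.0000 0.0000]
Step 1: x=[2.7500 6.7500] v=[3.0000 -1.0000]
Step 2: x=[3.8125 6.3750] v=[4.2500 -1.5000]
Step 3: x=[4.5625 6.0547] v=[3.0000 -1.2813]
Step 4: x=[4.5449 5.9229] v=[-0.0703 -0.5274]
Step 5: x=[3.7356 5.9938] v=[-3.2372 0.2836]
Step 6: x=[2.5570 6.1574] v=[-4.7146 0.6545]
Step 7: x=[1.6392 6.2460] v=[-3.6712 0.3543]
Max displacement = 1.5625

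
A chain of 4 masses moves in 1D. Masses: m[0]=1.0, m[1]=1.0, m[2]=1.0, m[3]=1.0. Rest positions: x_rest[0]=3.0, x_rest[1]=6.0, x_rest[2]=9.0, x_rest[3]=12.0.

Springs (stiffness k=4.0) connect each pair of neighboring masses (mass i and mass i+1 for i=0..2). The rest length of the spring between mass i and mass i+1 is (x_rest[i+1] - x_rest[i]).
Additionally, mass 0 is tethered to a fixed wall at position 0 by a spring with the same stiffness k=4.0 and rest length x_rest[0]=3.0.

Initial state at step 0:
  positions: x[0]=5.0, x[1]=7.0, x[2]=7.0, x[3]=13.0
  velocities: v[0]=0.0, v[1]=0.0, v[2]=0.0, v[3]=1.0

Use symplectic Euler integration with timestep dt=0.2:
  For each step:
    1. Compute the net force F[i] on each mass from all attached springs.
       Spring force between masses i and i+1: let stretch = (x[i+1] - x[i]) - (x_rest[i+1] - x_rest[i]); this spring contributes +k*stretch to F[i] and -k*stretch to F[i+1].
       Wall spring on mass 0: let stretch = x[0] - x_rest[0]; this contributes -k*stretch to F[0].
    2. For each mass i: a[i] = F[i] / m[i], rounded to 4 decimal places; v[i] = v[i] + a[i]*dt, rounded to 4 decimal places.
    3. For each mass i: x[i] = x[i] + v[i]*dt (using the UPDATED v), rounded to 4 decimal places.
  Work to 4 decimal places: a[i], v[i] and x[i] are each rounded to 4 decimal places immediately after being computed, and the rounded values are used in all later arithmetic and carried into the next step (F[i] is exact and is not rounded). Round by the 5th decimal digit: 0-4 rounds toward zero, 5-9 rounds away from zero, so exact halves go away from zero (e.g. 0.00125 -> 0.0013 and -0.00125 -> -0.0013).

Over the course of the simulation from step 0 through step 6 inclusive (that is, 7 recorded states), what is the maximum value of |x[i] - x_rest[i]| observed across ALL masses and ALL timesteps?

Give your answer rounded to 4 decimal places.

Answer: 2.6405

Derivation:
Step 0: x=[5.0000 7.0000 7.0000 13.0000] v=[0.0000 0.0000 0.0000 1.0000]
Step 1: x=[4.5200 6.6800 7.9600 12.7200] v=[-2.4000 -1.6000 4.8000 -1.4000]
Step 2: x=[3.6624 6.2192 9.4768 12.1584] v=[-4.2880 -2.3040 7.5840 -2.8080]
Step 3: x=[2.6279 5.8705 10.9014 11.6477] v=[-5.1725 -1.7434 7.1232 -2.5533]
Step 4: x=[1.6918 5.8079 11.6405 11.4976] v=[-4.6807 -0.3128 3.6955 -0.7503]
Step 5: x=[1.1435 6.0200 11.4235 11.8504] v=[-2.7413 1.0604 -1.0849 1.7640]
Step 6: x=[1.1925 6.3164 10.4103 12.6149] v=[0.2451 1.4820 -5.0662 3.8225]
Max displacement = 2.6405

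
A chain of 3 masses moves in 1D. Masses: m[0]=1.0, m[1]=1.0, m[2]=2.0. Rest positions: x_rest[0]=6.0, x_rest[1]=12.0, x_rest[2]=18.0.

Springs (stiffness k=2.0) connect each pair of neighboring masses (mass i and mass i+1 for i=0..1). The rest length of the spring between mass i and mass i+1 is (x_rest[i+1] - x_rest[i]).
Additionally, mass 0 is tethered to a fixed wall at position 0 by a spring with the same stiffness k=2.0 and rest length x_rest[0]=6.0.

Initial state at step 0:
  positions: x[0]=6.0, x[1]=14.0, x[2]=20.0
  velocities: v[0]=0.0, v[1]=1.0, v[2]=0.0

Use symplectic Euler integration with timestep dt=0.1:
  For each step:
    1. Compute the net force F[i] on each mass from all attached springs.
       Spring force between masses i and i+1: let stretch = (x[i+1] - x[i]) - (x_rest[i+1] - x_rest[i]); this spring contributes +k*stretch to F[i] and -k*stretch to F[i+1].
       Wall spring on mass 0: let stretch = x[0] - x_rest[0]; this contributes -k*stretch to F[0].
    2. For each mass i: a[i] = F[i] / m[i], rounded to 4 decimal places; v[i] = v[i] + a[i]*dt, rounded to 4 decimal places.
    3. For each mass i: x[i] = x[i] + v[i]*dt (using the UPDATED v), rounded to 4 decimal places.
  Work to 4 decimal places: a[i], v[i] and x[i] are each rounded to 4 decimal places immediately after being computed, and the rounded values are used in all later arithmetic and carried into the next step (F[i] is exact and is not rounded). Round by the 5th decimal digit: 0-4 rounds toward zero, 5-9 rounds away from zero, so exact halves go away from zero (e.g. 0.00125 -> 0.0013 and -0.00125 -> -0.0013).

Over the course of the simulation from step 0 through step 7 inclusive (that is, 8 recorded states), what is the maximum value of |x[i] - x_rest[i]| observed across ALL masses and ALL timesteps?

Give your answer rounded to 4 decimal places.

Answer: 2.0784

Derivation:
Step 0: x=[6.0000 14.0000 20.0000] v=[0.0000 1.0000 0.0000]
Step 1: x=[6.0400 14.0600 20.0000] v=[0.4000 0.6000 0.0000]
Step 2: x=[6.1196 14.0784 20.0006] v=[0.7960 0.1840 0.0060]
Step 3: x=[6.2360 14.0561 20.0020] v=[1.1638 -0.2233 0.0138]
Step 4: x=[6.3841 13.9963 20.0039] v=[1.4806 -0.5981 0.0192]
Step 5: x=[6.5567 13.9044 20.0057] v=[1.7262 -0.9190 0.0184]
Step 6: x=[6.7451 13.7876 20.0065] v=[1.8844 -1.1683 0.0083]
Step 7: x=[6.9395 13.6543 20.0051] v=[1.9439 -1.3330 -0.0136]
Max displacement = 2.0784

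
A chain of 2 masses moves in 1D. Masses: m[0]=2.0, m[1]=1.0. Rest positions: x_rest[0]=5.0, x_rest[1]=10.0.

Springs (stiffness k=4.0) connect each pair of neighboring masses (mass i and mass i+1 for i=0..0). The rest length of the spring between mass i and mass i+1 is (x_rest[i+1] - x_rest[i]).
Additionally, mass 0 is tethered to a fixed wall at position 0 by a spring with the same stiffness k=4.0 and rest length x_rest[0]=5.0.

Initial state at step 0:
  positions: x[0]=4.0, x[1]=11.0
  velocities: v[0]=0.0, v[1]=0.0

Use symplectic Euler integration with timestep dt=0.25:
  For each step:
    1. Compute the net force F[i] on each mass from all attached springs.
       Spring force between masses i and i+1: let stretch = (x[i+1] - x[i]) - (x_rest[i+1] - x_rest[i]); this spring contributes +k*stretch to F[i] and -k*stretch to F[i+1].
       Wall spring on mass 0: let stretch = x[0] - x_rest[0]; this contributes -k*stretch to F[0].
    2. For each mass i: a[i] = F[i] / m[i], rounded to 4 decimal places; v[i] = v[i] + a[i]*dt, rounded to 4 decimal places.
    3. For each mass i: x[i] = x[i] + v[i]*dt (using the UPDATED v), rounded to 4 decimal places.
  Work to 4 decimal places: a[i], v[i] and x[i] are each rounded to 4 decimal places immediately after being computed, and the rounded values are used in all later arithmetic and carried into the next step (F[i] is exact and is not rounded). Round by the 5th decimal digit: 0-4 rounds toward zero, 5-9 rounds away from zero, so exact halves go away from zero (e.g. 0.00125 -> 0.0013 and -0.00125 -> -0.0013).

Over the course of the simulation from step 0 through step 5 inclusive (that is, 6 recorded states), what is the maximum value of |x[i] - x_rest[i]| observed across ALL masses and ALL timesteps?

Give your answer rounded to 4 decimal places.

Answer: 1.3349

Derivation:
Step 0: x=[4.0000 11.0000] v=[0.0000 0.0000]
Step 1: x=[4.3750 10.5000] v=[1.5000 -2.0000]
Step 2: x=[4.9688 9.7188] v=[2.3750 -3.1250]
Step 3: x=[5.5352 9.0001] v=[2.2656 -2.8750]
Step 4: x=[5.8428 8.6651] v=[1.2305 -1.3399]
Step 5: x=[5.7729 8.8746] v=[-0.2798 0.8378]
Max displacement = 1.3349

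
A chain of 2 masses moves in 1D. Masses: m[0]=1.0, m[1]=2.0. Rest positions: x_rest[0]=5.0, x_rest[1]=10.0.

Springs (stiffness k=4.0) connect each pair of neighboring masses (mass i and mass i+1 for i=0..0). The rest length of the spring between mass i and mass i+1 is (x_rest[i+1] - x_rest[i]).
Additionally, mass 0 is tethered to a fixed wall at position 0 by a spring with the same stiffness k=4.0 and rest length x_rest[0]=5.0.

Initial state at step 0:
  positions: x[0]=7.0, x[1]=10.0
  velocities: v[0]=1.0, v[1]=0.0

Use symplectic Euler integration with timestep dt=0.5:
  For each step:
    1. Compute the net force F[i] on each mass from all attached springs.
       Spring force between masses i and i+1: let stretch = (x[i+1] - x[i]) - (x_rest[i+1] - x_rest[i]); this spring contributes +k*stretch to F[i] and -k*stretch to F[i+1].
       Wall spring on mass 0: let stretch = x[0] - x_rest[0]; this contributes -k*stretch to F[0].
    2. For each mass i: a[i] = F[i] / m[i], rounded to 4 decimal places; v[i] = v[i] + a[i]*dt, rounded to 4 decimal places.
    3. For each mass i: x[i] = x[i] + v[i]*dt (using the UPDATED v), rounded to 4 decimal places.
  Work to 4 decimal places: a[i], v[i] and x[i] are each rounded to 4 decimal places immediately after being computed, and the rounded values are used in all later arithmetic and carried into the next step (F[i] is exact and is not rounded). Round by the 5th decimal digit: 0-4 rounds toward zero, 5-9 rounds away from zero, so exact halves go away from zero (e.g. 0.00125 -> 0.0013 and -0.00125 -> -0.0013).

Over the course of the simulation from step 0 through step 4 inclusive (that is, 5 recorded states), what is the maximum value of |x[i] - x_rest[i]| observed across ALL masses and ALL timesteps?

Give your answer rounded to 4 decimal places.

Answer: 2.2500

Derivation:
Step 0: x=[7.0000 10.0000] v=[1.0000 0.0000]
Step 1: x=[3.5000 11.0000] v=[-7.0000 2.0000]
Step 2: x=[4.0000 10.7500] v=[1.0000 -0.5000]
Step 3: x=[7.2500 9.6250] v=[6.5000 -2.2500]
Step 4: x=[5.6250 9.8125] v=[-3.2500 0.3750]
Max displacement = 2.2500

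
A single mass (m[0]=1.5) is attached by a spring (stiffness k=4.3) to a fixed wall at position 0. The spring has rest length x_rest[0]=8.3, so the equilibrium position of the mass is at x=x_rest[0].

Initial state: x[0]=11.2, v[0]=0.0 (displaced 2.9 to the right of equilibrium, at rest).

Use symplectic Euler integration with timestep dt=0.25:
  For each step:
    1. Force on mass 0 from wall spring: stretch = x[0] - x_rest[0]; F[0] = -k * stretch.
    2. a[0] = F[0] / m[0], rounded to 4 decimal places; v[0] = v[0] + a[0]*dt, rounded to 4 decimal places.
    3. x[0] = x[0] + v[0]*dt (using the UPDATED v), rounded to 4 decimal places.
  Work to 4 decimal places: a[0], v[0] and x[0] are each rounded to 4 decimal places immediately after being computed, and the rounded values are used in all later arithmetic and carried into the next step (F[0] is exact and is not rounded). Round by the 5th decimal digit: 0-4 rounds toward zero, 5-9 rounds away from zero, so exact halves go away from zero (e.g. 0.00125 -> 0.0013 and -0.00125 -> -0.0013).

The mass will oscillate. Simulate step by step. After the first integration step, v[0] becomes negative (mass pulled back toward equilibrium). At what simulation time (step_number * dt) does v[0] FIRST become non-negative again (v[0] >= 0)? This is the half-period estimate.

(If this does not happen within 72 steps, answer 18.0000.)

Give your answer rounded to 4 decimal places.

Step 0: x=[11.2000] v=[0.0000]
Step 1: x=[10.6804] v=[-2.0783]
Step 2: x=[9.7343] v=[-3.7843]
Step 3: x=[8.5313] v=[-4.8122]
Step 4: x=[7.2868] v=[-4.9780]
Step 5: x=[6.2238] v=[-4.2519]
Step 6: x=[5.5328] v=[-2.7640]
Step 7: x=[5.3376] v=[-0.7809]
Step 8: x=[5.6732] v=[1.3422]
First v>=0 after going negative at step 8, time=2.0000

Answer: 2.0000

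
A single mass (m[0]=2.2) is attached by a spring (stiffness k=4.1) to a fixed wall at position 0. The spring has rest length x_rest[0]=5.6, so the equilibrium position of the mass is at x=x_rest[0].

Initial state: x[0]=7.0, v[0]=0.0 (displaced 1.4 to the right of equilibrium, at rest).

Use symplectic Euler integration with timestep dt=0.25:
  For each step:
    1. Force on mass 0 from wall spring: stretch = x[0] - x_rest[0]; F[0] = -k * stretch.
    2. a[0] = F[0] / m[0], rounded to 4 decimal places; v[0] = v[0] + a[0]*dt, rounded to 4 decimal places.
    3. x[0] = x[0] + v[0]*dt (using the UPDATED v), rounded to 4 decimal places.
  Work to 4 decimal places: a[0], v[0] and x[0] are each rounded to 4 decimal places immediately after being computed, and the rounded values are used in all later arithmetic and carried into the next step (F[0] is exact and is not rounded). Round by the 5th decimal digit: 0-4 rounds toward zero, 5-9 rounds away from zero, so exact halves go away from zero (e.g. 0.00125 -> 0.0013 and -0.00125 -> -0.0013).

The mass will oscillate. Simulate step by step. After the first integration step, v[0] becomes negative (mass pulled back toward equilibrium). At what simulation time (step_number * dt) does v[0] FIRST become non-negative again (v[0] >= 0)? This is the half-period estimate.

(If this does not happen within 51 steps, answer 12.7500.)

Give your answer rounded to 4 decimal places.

Answer: 2.5000

Derivation:
Step 0: x=[7.0000] v=[0.0000]
Step 1: x=[6.8369] v=[-0.6523]
Step 2: x=[6.5298] v=[-1.2286]
Step 3: x=[6.1144] v=[-1.6618]
Step 4: x=[5.6390] v=[-1.9015]
Step 5: x=[5.1591] v=[-1.9197]
Step 6: x=[4.7305] v=[-1.7143]
Step 7: x=[4.4032] v=[-1.3092]
Step 8: x=[4.2153] v=[-0.7516]
Step 9: x=[4.1887] v=[-0.1065]
Step 10: x=[4.3265] v=[0.5511]
First v>=0 after going negative at step 10, time=2.5000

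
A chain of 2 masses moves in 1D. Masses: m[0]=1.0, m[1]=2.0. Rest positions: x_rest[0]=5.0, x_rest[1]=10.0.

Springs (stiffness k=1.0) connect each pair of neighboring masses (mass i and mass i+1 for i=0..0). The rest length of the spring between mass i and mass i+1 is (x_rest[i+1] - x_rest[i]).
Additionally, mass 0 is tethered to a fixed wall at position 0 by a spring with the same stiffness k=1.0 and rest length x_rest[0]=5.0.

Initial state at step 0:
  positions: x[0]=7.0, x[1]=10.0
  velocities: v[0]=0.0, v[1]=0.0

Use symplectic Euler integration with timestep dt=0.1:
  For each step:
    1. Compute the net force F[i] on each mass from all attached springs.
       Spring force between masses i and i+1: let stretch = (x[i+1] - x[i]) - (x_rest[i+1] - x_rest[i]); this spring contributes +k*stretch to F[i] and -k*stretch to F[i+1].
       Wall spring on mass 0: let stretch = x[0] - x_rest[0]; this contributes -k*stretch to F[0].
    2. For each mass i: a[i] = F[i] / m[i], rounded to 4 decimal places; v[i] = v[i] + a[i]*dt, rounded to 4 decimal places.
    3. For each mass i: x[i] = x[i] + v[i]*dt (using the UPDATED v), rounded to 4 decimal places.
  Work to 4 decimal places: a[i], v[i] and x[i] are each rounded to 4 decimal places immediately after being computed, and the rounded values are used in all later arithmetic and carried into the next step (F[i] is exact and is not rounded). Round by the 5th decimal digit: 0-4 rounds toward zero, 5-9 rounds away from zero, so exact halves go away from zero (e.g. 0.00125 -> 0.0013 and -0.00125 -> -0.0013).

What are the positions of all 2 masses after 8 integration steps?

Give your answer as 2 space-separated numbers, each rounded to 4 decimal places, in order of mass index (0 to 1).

Answer: 5.7399 10.3101

Derivation:
Step 0: x=[7.0000 10.0000] v=[0.0000 0.0000]
Step 1: x=[6.9600 10.0100] v=[-0.4000 0.1000]
Step 2: x=[6.8809 10.0298] v=[-0.7910 0.1975]
Step 3: x=[6.7645 10.0588] v=[-1.1642 0.2901]
Step 4: x=[6.6134 10.0963] v=[-1.5112 0.3754]
Step 5: x=[6.4310 10.1414] v=[-1.8243 0.4513]
Step 6: x=[6.2214 10.1930] v=[-2.0964 0.5158]
Step 7: x=[5.9893 10.2497] v=[-2.3214 0.5672]
Step 8: x=[5.7399 10.3101] v=[-2.4943 0.6042]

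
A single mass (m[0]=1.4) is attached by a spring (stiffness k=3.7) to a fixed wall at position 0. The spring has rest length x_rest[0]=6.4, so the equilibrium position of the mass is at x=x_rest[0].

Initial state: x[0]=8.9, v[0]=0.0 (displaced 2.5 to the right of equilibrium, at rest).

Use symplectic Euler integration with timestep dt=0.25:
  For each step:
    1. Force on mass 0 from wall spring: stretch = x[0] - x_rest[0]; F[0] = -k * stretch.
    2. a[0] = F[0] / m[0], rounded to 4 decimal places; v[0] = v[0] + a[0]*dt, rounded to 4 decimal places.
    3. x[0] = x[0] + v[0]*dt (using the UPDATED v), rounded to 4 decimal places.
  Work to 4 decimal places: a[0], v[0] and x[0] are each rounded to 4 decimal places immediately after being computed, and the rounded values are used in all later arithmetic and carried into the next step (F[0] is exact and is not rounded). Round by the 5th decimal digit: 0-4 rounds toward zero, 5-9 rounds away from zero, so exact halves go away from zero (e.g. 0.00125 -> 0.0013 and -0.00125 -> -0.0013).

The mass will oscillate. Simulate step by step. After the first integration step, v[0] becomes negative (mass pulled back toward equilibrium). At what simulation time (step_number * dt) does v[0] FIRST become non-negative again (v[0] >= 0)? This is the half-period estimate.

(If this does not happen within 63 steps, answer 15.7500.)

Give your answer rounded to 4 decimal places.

Step 0: x=[8.9000] v=[0.0000]
Step 1: x=[8.4871] v=[-1.6518]
Step 2: x=[7.7294] v=[-3.0308]
Step 3: x=[6.7521] v=[-3.9092]
Step 4: x=[5.7166] v=[-4.1419]
Step 5: x=[4.7940] v=[-3.6904]
Step 6: x=[4.1367] v=[-2.6293]
Step 7: x=[3.8532] v=[-1.1339]
Step 8: x=[3.9904] v=[0.5488]
First v>=0 after going negative at step 8, time=2.0000

Answer: 2.0000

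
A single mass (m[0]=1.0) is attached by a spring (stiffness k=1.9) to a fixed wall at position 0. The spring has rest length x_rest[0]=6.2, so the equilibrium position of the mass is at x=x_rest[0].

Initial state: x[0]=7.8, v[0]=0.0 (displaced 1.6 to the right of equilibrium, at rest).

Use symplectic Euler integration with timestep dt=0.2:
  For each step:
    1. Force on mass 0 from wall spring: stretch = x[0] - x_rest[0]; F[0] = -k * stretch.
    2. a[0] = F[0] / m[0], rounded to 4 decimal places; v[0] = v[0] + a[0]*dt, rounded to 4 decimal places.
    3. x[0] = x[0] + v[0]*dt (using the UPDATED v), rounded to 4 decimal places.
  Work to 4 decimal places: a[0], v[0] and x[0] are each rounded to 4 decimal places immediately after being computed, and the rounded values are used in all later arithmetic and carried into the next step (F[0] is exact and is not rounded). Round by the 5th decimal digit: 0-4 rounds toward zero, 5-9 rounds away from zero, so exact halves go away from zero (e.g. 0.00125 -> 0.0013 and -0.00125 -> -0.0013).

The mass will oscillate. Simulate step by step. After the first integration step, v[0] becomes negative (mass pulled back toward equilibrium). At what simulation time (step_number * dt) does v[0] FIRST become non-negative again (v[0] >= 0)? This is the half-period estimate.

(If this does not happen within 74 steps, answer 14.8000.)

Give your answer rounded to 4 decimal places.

Step 0: x=[7.8000] v=[0.0000]
Step 1: x=[7.6784] v=[-0.6080]
Step 2: x=[7.4444] v=[-1.1698]
Step 3: x=[7.1159] v=[-1.6427]
Step 4: x=[6.7178] v=[-1.9907]
Step 5: x=[6.2803] v=[-2.1875]
Step 6: x=[5.8367] v=[-2.2180]
Step 7: x=[5.4207] v=[-2.0799]
Step 8: x=[5.0639] v=[-1.7838]
Step 9: x=[4.7935] v=[-1.3521]
Step 10: x=[4.6300] v=[-0.8176]
Step 11: x=[4.5858] v=[-0.2210]
Step 12: x=[4.6643] v=[0.3924]
First v>=0 after going negative at step 12, time=2.4000

Answer: 2.4000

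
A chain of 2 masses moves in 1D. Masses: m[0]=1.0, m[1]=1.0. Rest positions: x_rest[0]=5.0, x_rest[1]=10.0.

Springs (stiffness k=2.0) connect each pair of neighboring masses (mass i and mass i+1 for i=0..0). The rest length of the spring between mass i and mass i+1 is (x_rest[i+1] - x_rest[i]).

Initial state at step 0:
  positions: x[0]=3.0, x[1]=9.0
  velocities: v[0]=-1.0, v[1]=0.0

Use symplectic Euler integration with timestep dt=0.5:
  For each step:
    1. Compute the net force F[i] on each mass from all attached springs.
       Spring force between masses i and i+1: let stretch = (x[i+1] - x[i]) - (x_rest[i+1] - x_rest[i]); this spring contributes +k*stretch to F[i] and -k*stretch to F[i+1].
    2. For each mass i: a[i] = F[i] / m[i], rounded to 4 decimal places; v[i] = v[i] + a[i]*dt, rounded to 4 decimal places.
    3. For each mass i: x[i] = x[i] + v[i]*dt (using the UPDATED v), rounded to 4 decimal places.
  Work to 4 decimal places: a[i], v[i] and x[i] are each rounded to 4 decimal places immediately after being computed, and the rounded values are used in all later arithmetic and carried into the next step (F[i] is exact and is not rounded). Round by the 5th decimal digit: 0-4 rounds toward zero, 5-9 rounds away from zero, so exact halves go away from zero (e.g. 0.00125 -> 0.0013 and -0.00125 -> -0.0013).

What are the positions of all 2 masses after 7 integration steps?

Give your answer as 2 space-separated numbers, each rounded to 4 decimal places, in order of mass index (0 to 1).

Answer: 1.5000 7.0000

Derivation:
Step 0: x=[3.0000 9.0000] v=[-1.0000 0.0000]
Step 1: x=[3.0000 8.5000] v=[0.0000 -1.0000]
Step 2: x=[3.2500 7.7500] v=[0.5000 -1.5000]
Step 3: x=[3.2500 7.2500] v=[0.0000 -1.0000]
Step 4: x=[2.7500 7.2500] v=[-1.0000 0.0000]
Step 5: x=[2.0000 7.5000] v=[-1.5000 0.5000]
Step 6: x=[1.5000 7.5000] v=[-1.0000 0.0000]
Step 7: x=[1.5000 7.0000] v=[0.0000 -1.0000]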